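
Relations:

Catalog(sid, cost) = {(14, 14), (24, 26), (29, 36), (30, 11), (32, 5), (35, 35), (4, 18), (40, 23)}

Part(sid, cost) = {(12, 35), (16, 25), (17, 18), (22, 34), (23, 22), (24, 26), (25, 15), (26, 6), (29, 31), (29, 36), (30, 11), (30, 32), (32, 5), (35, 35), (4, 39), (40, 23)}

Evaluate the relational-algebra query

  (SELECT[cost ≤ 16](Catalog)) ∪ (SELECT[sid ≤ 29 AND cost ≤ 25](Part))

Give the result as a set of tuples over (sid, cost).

{(14, 14), (16, 25), (17, 18), (23, 22), (25, 15), (26, 6), (30, 11), (32, 5)}

Selection cost ≤ 16: {(14, 14), (30, 11), (32, 5)}
Selection sid ≤ 29 AND cost ≤ 25: {(16, 25), (17, 18), (23, 22), (25, 15), (26, 6)}
Union: {(14, 14), (30, 11), (32, 5)} with {(16, 25), (17, 18), (23, 22), (25, 15), (26, 6)} → {(14, 14), (16, 25), (17, 18), (23, 22), (25, 15), (26, 6), (30, 11), (32, 5)}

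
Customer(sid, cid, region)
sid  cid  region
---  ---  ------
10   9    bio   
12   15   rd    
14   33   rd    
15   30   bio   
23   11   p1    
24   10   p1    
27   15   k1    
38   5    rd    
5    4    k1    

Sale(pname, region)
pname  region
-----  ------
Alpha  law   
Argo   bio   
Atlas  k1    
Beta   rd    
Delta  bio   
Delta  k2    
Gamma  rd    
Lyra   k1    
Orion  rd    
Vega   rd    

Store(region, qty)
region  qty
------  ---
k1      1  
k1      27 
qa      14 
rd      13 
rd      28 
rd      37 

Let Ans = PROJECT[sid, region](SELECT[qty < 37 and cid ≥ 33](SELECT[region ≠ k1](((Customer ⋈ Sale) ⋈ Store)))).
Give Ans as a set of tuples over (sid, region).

{(14, rd)}

Joining Customer and Sale on region yields {(10, 9, bio, Argo), (10, 9, bio, Delta), (12, 15, rd, Beta), (12, 15, rd, Gamma), (12, 15, rd, Orion), (12, 15, rd, Vega), (14, 33, rd, Beta), (14, 33, rd, Gamma), (14, 33, rd, Orion), (14, 33, rd, Vega), (15, 30, bio, Argo), (15, 30, bio, Delta), (27, 15, k1, Atlas), (27, 15, k1, Lyra), (38, 5, rd, Beta), (38, 5, rd, Gamma), (38, 5, rd, Orion), (38, 5, rd, Vega), (5, 4, k1, Atlas), (5, 4, k1, Lyra)}.
Joining (Customer ⋈ Sale) and Store on region yields {(12, 15, rd, Beta, 13), (12, 15, rd, Beta, 28), (12, 15, rd, Beta, 37), (12, 15, rd, Gamma, 13), (12, 15, rd, Gamma, 28), (12, 15, rd, Gamma, 37), (12, 15, rd, Orion, 13), (12, 15, rd, Orion, 28), (12, 15, rd, Orion, 37), (12, 15, rd, Vega, 13), (12, 15, rd, Vega, 28), (12, 15, rd, Vega, 37), (14, 33, rd, Beta, 13), (14, 33, rd, Beta, 28), (14, 33, rd, Beta, 37), (14, 33, rd, Gamma, 13), (14, 33, rd, Gamma, 28), (14, 33, rd, Gamma, 37), (14, 33, rd, Orion, 13), (14, 33, rd, Orion, 28), (14, 33, rd, Orion, 37), (14, 33, rd, Vega, 13), (14, 33, rd, Vega, 28), (14, 33, rd, Vega, 37), (27, 15, k1, Atlas, 1), (27, 15, k1, Atlas, 27), (27, 15, k1, Lyra, 1), (27, 15, k1, Lyra, 27), (38, 5, rd, Beta, 13), (38, 5, rd, Beta, 28), (38, 5, rd, Beta, 37), (38, 5, rd, Gamma, 13), (38, 5, rd, Gamma, 28), (38, 5, rd, Gamma, 37), (38, 5, rd, Orion, 13), (38, 5, rd, Orion, 28), (38, 5, rd, Orion, 37), (38, 5, rd, Vega, 13), (38, 5, rd, Vega, 28), (38, 5, rd, Vega, 37), (5, 4, k1, Atlas, 1), (5, 4, k1, Atlas, 27), (5, 4, k1, Lyra, 1), (5, 4, k1, Lyra, 27)}.
Apply σ_{region ≠ k1}; surviving tuples: {(12, 15, rd, Beta, 13), (12, 15, rd, Beta, 28), (12, 15, rd, Beta, 37), (12, 15, rd, Gamma, 13), (12, 15, rd, Gamma, 28), (12, 15, rd, Gamma, 37), (12, 15, rd, Orion, 13), (12, 15, rd, Orion, 28), (12, 15, rd, Orion, 37), (12, 15, rd, Vega, 13), (12, 15, rd, Vega, 28), (12, 15, rd, Vega, 37), (14, 33, rd, Beta, 13), (14, 33, rd, Beta, 28), (14, 33, rd, Beta, 37), (14, 33, rd, Gamma, 13), (14, 33, rd, Gamma, 28), (14, 33, rd, Gamma, 37), (14, 33, rd, Orion, 13), (14, 33, rd, Orion, 28), (14, 33, rd, Orion, 37), (14, 33, rd, Vega, 13), (14, 33, rd, Vega, 28), (14, 33, rd, Vega, 37), (38, 5, rd, Beta, 13), (38, 5, rd, Beta, 28), (38, 5, rd, Beta, 37), (38, 5, rd, Gamma, 13), (38, 5, rd, Gamma, 28), (38, 5, rd, Gamma, 37), (38, 5, rd, Orion, 13), (38, 5, rd, Orion, 28), (38, 5, rd, Orion, 37), (38, 5, rd, Vega, 13), (38, 5, rd, Vega, 28), (38, 5, rd, Vega, 37)}
Apply σ_{qty < 37 and cid ≥ 33}; surviving tuples: {(14, 33, rd, Beta, 13), (14, 33, rd, Beta, 28), (14, 33, rd, Gamma, 13), (14, 33, rd, Gamma, 28), (14, 33, rd, Orion, 13), (14, 33, rd, Orion, 28), (14, 33, rd, Vega, 13), (14, 33, rd, Vega, 28)}
Projecting to sid, region (7 duplicate(s) eliminated): {(14, rd)}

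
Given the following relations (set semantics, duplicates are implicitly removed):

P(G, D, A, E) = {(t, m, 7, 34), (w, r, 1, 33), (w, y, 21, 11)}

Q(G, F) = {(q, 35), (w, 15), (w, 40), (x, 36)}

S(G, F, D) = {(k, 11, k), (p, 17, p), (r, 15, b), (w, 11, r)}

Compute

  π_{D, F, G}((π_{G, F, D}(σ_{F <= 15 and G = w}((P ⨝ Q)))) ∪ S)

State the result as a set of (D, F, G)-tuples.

{(b, 15, r), (k, 11, k), (p, 17, p), (r, 11, w), (r, 15, w), (y, 15, w)}

P ⋈ Q (natural join on G): {(w, r, 1, 33, 15), (w, r, 1, 33, 40), (w, y, 21, 11, 15), (w, y, 21, 11, 40)}
Apply σ_{F <= 15 and G = w}; surviving tuples: {(w, r, 1, 33, 15), (w, y, 21, 11, 15)}
Keep only column(s) G, F, D: {(w, 15, r), (w, 15, y)}
Taking the union: {(k, 11, k), (p, 17, p), (r, 15, b), (w, 11, r), (w, 15, r), (w, 15, y)}
Keep only column(s) D, F, G: {(b, 15, r), (k, 11, k), (p, 17, p), (r, 11, w), (r, 15, w), (y, 15, w)}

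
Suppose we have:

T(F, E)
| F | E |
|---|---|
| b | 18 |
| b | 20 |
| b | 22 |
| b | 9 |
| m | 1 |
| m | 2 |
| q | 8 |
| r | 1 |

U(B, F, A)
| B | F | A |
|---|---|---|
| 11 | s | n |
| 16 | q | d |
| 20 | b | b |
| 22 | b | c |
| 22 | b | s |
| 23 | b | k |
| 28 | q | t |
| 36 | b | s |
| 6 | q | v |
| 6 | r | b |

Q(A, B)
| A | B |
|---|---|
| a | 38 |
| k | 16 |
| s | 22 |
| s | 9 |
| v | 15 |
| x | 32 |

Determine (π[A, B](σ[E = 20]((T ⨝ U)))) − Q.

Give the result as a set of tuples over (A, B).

{(b, 20), (c, 22), (k, 23), (s, 36)}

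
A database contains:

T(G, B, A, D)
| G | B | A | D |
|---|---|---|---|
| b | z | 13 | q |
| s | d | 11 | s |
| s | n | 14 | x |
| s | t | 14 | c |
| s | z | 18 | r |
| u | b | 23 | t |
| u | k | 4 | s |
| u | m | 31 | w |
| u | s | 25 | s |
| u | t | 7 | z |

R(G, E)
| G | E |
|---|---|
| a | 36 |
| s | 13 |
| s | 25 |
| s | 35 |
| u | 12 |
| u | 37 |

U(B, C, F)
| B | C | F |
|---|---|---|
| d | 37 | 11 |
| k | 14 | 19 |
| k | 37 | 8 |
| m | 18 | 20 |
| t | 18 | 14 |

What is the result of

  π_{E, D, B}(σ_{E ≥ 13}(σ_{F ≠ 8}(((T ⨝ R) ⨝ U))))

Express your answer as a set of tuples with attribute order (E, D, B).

{(13, c, t), (13, s, d), (25, c, t), (25, s, d), (35, c, t), (35, s, d), (37, s, k), (37, w, m), (37, z, t)}

T ⋈ R (natural join on G): {(s, d, 11, s, 13), (s, d, 11, s, 25), (s, d, 11, s, 35), (s, n, 14, x, 13), (s, n, 14, x, 25), (s, n, 14, x, 35), (s, t, 14, c, 13), (s, t, 14, c, 25), (s, t, 14, c, 35), (s, z, 18, r, 13), (s, z, 18, r, 25), (s, z, 18, r, 35), (u, b, 23, t, 12), (u, b, 23, t, 37), (u, k, 4, s, 12), (u, k, 4, s, 37), (u, m, 31, w, 12), (u, m, 31, w, 37), (u, s, 25, s, 12), (u, s, 25, s, 37), (u, t, 7, z, 12), (u, t, 7, z, 37)}
(T ⨝ R) ⋈ U (natural join on B): {(s, d, 11, s, 13, 37, 11), (s, d, 11, s, 25, 37, 11), (s, d, 11, s, 35, 37, 11), (s, t, 14, c, 13, 18, 14), (s, t, 14, c, 25, 18, 14), (s, t, 14, c, 35, 18, 14), (u, k, 4, s, 12, 14, 19), (u, k, 4, s, 12, 37, 8), (u, k, 4, s, 37, 14, 19), (u, k, 4, s, 37, 37, 8), (u, m, 31, w, 12, 18, 20), (u, m, 31, w, 37, 18, 20), (u, t, 7, z, 12, 18, 14), (u, t, 7, z, 37, 18, 14)}
Filtering on F ≠ 8 leaves {(s, d, 11, s, 13, 37, 11), (s, d, 11, s, 25, 37, 11), (s, d, 11, s, 35, 37, 11), (s, t, 14, c, 13, 18, 14), (s, t, 14, c, 25, 18, 14), (s, t, 14, c, 35, 18, 14), (u, k, 4, s, 12, 14, 19), (u, k, 4, s, 37, 14, 19), (u, m, 31, w, 12, 18, 20), (u, m, 31, w, 37, 18, 20), (u, t, 7, z, 12, 18, 14), (u, t, 7, z, 37, 18, 14)}.
Filtering on E ≥ 13 leaves {(s, d, 11, s, 13, 37, 11), (s, d, 11, s, 25, 37, 11), (s, d, 11, s, 35, 37, 11), (s, t, 14, c, 13, 18, 14), (s, t, 14, c, 25, 18, 14), (s, t, 14, c, 35, 18, 14), (u, k, 4, s, 37, 14, 19), (u, m, 31, w, 37, 18, 20), (u, t, 7, z, 37, 18, 14)}.
Projecting to E, D, B: {(13, c, t), (13, s, d), (25, c, t), (25, s, d), (35, c, t), (35, s, d), (37, s, k), (37, w, m), (37, z, t)}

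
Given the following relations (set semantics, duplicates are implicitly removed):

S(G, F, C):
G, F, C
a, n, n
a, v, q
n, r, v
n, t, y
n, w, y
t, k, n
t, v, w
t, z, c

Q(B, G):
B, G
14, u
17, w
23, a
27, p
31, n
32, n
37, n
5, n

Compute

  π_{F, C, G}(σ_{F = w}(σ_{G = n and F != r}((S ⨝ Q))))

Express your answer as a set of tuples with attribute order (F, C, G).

{(w, y, n)}

Natural join on G: {(a, n, n, 23), (a, v, q, 23), (n, r, v, 31), (n, r, v, 32), (n, r, v, 37), (n, r, v, 5), (n, t, y, 31), (n, t, y, 32), (n, t, y, 37), (n, t, y, 5), (n, w, y, 31), (n, w, y, 32), (n, w, y, 37), (n, w, y, 5)}
Filtering on G = n and F != r leaves {(n, t, y, 31), (n, t, y, 32), (n, t, y, 37), (n, t, y, 5), (n, w, y, 31), (n, w, y, 32), (n, w, y, 37), (n, w, y, 5)}.
Filtering on F = w leaves {(n, w, y, 31), (n, w, y, 32), (n, w, y, 37), (n, w, y, 5)}.
Keep only column(s) F, C, G (3 duplicate(s) eliminated): {(w, y, n)}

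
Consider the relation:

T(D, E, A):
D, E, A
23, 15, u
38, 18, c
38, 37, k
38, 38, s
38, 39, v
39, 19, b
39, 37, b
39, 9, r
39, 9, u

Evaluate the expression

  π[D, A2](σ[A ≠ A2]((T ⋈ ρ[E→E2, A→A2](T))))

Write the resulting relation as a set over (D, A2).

{(38, c), (38, k), (38, s), (38, v), (39, b), (39, r), (39, u)}

ρ[E→E2, A→A2]: schema becomes (D, E2, A2); tuples unchanged.
T ⋈ ρ[E→E2, A→A2](T) (natural join on D): {(23, 15, u, 15, u), (38, 18, c, 18, c), (38, 18, c, 37, k), (38, 18, c, 38, s), (38, 18, c, 39, v), (38, 37, k, 18, c), (38, 37, k, 37, k), (38, 37, k, 38, s), (38, 37, k, 39, v), (38, 38, s, 18, c), (38, 38, s, 37, k), (38, 38, s, 38, s), (38, 38, s, 39, v), (38, 39, v, 18, c), (38, 39, v, 37, k), (38, 39, v, 38, s), (38, 39, v, 39, v), (39, 19, b, 19, b), (39, 19, b, 37, b), (39, 19, b, 9, r), (39, 19, b, 9, u), (39, 37, b, 19, b), (39, 37, b, 37, b), (39, 37, b, 9, r), (39, 37, b, 9, u), (39, 9, r, 19, b), (39, 9, r, 37, b), (39, 9, r, 9, r), (39, 9, r, 9, u), (39, 9, u, 19, b), (39, 9, u, 37, b), (39, 9, u, 9, r), (39, 9, u, 9, u)}
Apply σ_{A ≠ A2}; surviving tuples: {(38, 18, c, 37, k), (38, 18, c, 38, s), (38, 18, c, 39, v), (38, 37, k, 18, c), (38, 37, k, 38, s), (38, 37, k, 39, v), (38, 38, s, 18, c), (38, 38, s, 37, k), (38, 38, s, 39, v), (38, 39, v, 18, c), (38, 39, v, 37, k), (38, 39, v, 38, s), (39, 19, b, 9, r), (39, 19, b, 9, u), (39, 37, b, 9, r), (39, 37, b, 9, u), (39, 9, r, 19, b), (39, 9, r, 37, b), (39, 9, r, 9, u), (39, 9, u, 19, b), (39, 9, u, 37, b), (39, 9, u, 9, r)}
Projecting to D, A2 (15 duplicate(s) eliminated): {(38, c), (38, k), (38, s), (38, v), (39, b), (39, r), (39, u)}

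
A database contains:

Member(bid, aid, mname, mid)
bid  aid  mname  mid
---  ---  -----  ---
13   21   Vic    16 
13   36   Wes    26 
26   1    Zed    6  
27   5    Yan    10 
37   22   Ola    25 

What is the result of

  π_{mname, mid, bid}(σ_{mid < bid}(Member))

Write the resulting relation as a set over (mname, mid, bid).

{(Ola, 25, 37), (Yan, 10, 27), (Zed, 6, 26)}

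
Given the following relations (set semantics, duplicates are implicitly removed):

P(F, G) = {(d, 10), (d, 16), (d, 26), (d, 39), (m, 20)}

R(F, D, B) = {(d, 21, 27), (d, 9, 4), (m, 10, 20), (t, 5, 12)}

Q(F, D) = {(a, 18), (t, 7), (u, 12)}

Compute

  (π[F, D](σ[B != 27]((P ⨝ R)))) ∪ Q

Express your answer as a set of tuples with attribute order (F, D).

{(a, 18), (d, 9), (m, 10), (t, 7), (u, 12)}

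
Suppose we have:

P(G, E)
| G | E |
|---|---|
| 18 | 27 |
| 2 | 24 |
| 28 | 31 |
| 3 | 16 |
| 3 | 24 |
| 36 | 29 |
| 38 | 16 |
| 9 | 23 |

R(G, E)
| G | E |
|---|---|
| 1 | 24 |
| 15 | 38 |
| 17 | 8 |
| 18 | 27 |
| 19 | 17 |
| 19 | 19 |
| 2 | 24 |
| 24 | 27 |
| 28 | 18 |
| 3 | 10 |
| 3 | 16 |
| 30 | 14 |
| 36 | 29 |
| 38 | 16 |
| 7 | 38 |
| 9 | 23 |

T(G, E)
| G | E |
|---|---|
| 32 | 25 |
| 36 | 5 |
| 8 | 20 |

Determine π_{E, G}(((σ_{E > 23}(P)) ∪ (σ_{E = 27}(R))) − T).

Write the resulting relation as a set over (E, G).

Filtering on E > 23 leaves {(18, 27), (2, 24), (28, 31), (3, 24), (36, 29)}.
Filtering on E = 27 leaves {(18, 27), (24, 27)}.
Set union of the two operands is {(18, 27), (2, 24), (24, 27), (28, 31), (3, 24), (36, 29)}.
Set difference of the two operands is {(18, 27), (2, 24), (24, 27), (28, 31), (3, 24), (36, 29)}.
Keep only column(s) E, G: {(24, 2), (24, 3), (27, 18), (27, 24), (29, 36), (31, 28)}

{(24, 2), (24, 3), (27, 18), (27, 24), (29, 36), (31, 28)}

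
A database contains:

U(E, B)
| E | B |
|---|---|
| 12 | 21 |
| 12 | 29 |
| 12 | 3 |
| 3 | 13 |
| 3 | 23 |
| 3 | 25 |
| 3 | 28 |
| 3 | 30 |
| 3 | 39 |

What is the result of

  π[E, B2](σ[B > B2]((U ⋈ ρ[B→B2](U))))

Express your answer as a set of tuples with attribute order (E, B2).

ρ[B→B2]: schema becomes (E, B2); tuples unchanged.
Natural join on E: {(12, 21, 21), (12, 21, 29), (12, 21, 3), (12, 29, 21), (12, 29, 29), (12, 29, 3), (12, 3, 21), (12, 3, 29), (12, 3, 3), (3, 13, 13), (3, 13, 23), (3, 13, 25), (3, 13, 28), (3, 13, 30), (3, 13, 39), (3, 23, 13), (3, 23, 23), (3, 23, 25), (3, 23, 28), (3, 23, 30), (3, 23, 39), (3, 25, 13), (3, 25, 23), (3, 25, 25), (3, 25, 28), (3, 25, 30), (3, 25, 39), (3, 28, 13), (3, 28, 23), (3, 28, 25), (3, 28, 28), (3, 28, 30), (3, 28, 39), (3, 30, 13), (3, 30, 23), (3, 30, 25), (3, 30, 28), (3, 30, 30), (3, 30, 39), (3, 39, 13), (3, 39, 23), (3, 39, 25), (3, 39, 28), (3, 39, 30), (3, 39, 39)}
Filtering on B > B2 leaves {(12, 21, 3), (12, 29, 21), (12, 29, 3), (3, 23, 13), (3, 25, 13), (3, 25, 23), (3, 28, 13), (3, 28, 23), (3, 28, 25), (3, 30, 13), (3, 30, 23), (3, 30, 25), (3, 30, 28), (3, 39, 13), (3, 39, 23), (3, 39, 25), (3, 39, 28), (3, 39, 30)}.
π[E, B2]: project onto (E, B2) (11 duplicate(s) eliminated) → {(12, 21), (12, 3), (3, 13), (3, 23), (3, 25), (3, 28), (3, 30)}

{(12, 21), (12, 3), (3, 13), (3, 23), (3, 25), (3, 28), (3, 30)}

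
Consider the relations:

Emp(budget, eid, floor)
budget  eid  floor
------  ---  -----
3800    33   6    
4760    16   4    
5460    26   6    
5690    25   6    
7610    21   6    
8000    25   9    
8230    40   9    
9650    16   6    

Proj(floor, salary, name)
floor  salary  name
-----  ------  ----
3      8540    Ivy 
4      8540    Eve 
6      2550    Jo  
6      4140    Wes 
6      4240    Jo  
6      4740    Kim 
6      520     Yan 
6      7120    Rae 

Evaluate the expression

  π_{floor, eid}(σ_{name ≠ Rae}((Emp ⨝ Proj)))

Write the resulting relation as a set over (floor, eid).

Natural join on floor: {(3800, 33, 6, 2550, Jo), (3800, 33, 6, 4140, Wes), (3800, 33, 6, 4240, Jo), (3800, 33, 6, 4740, Kim), (3800, 33, 6, 520, Yan), (3800, 33, 6, 7120, Rae), (4760, 16, 4, 8540, Eve), (5460, 26, 6, 2550, Jo), (5460, 26, 6, 4140, Wes), (5460, 26, 6, 4240, Jo), (5460, 26, 6, 4740, Kim), (5460, 26, 6, 520, Yan), (5460, 26, 6, 7120, Rae), (5690, 25, 6, 2550, Jo), (5690, 25, 6, 4140, Wes), (5690, 25, 6, 4240, Jo), (5690, 25, 6, 4740, Kim), (5690, 25, 6, 520, Yan), (5690, 25, 6, 7120, Rae), (7610, 21, 6, 2550, Jo), (7610, 21, 6, 4140, Wes), (7610, 21, 6, 4240, Jo), (7610, 21, 6, 4740, Kim), (7610, 21, 6, 520, Yan), (7610, 21, 6, 7120, Rae), (9650, 16, 6, 2550, Jo), (9650, 16, 6, 4140, Wes), (9650, 16, 6, 4240, Jo), (9650, 16, 6, 4740, Kim), (9650, 16, 6, 520, Yan), (9650, 16, 6, 7120, Rae)}
Selection name ≠ Rae: {(3800, 33, 6, 2550, Jo), (3800, 33, 6, 4140, Wes), (3800, 33, 6, 4240, Jo), (3800, 33, 6, 4740, Kim), (3800, 33, 6, 520, Yan), (4760, 16, 4, 8540, Eve), (5460, 26, 6, 2550, Jo), (5460, 26, 6, 4140, Wes), (5460, 26, 6, 4240, Jo), (5460, 26, 6, 4740, Kim), (5460, 26, 6, 520, Yan), (5690, 25, 6, 2550, Jo), (5690, 25, 6, 4140, Wes), (5690, 25, 6, 4240, Jo), (5690, 25, 6, 4740, Kim), (5690, 25, 6, 520, Yan), (7610, 21, 6, 2550, Jo), (7610, 21, 6, 4140, Wes), (7610, 21, 6, 4240, Jo), (7610, 21, 6, 4740, Kim), (7610, 21, 6, 520, Yan), (9650, 16, 6, 2550, Jo), (9650, 16, 6, 4140, Wes), (9650, 16, 6, 4240, Jo), (9650, 16, 6, 4740, Kim), (9650, 16, 6, 520, Yan)}
π[floor, eid]: project onto (floor, eid) (20 duplicate(s) eliminated) → {(4, 16), (6, 16), (6, 21), (6, 25), (6, 26), (6, 33)}

{(4, 16), (6, 16), (6, 21), (6, 25), (6, 26), (6, 33)}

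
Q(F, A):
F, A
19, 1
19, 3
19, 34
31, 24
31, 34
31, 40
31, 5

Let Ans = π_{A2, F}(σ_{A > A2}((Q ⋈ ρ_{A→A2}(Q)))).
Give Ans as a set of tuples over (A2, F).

{(1, 19), (24, 31), (3, 19), (34, 31), (5, 31)}

ρ[A→A2]: schema becomes (F, A2); tuples unchanged.
Q ⋈ ρ_{A→A2}(Q) (natural join on F): {(19, 1, 1), (19, 1, 3), (19, 1, 34), (19, 3, 1), (19, 3, 3), (19, 3, 34), (19, 34, 1), (19, 34, 3), (19, 34, 34), (31, 24, 24), (31, 24, 34), (31, 24, 40), (31, 24, 5), (31, 34, 24), (31, 34, 34), (31, 34, 40), (31, 34, 5), (31, 40, 24), (31, 40, 34), (31, 40, 40), (31, 40, 5), (31, 5, 24), (31, 5, 34), (31, 5, 40), (31, 5, 5)}
Apply σ_{A > A2}; surviving tuples: {(19, 3, 1), (19, 34, 1), (19, 34, 3), (31, 24, 5), (31, 34, 24), (31, 34, 5), (31, 40, 24), (31, 40, 34), (31, 40, 5)}
π_{A2, F} gives {(1, 19), (24, 31), (3, 19), (34, 31), (5, 31)} (4 duplicate(s) eliminated).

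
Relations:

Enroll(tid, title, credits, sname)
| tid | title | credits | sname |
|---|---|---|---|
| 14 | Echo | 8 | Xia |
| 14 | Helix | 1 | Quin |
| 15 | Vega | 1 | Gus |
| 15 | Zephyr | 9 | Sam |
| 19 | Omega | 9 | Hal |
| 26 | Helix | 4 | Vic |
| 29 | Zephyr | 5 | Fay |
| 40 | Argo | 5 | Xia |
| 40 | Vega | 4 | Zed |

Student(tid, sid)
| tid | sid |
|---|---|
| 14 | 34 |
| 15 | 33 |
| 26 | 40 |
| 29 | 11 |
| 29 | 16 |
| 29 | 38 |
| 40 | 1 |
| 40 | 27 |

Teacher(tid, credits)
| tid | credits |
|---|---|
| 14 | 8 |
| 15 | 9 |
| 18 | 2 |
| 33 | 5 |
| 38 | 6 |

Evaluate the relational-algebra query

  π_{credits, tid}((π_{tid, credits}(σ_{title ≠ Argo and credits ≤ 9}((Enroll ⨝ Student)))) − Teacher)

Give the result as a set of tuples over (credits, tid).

Enroll ⋈ Student (natural join on tid): {(14, Echo, 8, Xia, 34), (14, Helix, 1, Quin, 34), (15, Vega, 1, Gus, 33), (15, Zephyr, 9, Sam, 33), (26, Helix, 4, Vic, 40), (29, Zephyr, 5, Fay, 11), (29, Zephyr, 5, Fay, 16), (29, Zephyr, 5, Fay, 38), (40, Argo, 5, Xia, 1), (40, Argo, 5, Xia, 27), (40, Vega, 4, Zed, 1), (40, Vega, 4, Zed, 27)}
Apply σ_{title ≠ Argo and credits ≤ 9}; surviving tuples: {(14, Echo, 8, Xia, 34), (14, Helix, 1, Quin, 34), (15, Vega, 1, Gus, 33), (15, Zephyr, 9, Sam, 33), (26, Helix, 4, Vic, 40), (29, Zephyr, 5, Fay, 11), (29, Zephyr, 5, Fay, 16), (29, Zephyr, 5, Fay, 38), (40, Vega, 4, Zed, 1), (40, Vega, 4, Zed, 27)}
π_{tid, credits} gives {(14, 1), (14, 8), (15, 1), (15, 9), (26, 4), (29, 5), (40, 4)} (3 duplicate(s) eliminated).
Difference: {(14, 1), (14, 8), (15, 1), (15, 9), (26, 4), (29, 5), (40, 4)} with {(14, 8), (15, 9), (18, 2), (33, 5), (38, 6)} → {(14, 1), (15, 1), (26, 4), (29, 5), (40, 4)}
π_{credits, tid} gives {(1, 14), (1, 15), (4, 26), (4, 40), (5, 29)}.

{(1, 14), (1, 15), (4, 26), (4, 40), (5, 29)}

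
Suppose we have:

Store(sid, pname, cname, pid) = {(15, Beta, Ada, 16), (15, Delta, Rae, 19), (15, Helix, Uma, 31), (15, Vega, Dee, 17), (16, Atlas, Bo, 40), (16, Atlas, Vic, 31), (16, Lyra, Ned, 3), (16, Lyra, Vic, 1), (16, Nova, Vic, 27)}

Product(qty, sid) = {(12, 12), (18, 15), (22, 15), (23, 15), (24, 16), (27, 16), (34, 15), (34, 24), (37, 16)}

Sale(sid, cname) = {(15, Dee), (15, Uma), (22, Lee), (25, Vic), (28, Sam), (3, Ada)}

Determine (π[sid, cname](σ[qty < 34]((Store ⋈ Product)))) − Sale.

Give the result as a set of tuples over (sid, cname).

{(15, Ada), (15, Rae), (16, Bo), (16, Ned), (16, Vic)}

Joining Store and Product on sid yields {(15, Beta, Ada, 16, 18), (15, Beta, Ada, 16, 22), (15, Beta, Ada, 16, 23), (15, Beta, Ada, 16, 34), (15, Delta, Rae, 19, 18), (15, Delta, Rae, 19, 22), (15, Delta, Rae, 19, 23), (15, Delta, Rae, 19, 34), (15, Helix, Uma, 31, 18), (15, Helix, Uma, 31, 22), (15, Helix, Uma, 31, 23), (15, Helix, Uma, 31, 34), (15, Vega, Dee, 17, 18), (15, Vega, Dee, 17, 22), (15, Vega, Dee, 17, 23), (15, Vega, Dee, 17, 34), (16, Atlas, Bo, 40, 24), (16, Atlas, Bo, 40, 27), (16, Atlas, Bo, 40, 37), (16, Atlas, Vic, 31, 24), (16, Atlas, Vic, 31, 27), (16, Atlas, Vic, 31, 37), (16, Lyra, Ned, 3, 24), (16, Lyra, Ned, 3, 27), (16, Lyra, Ned, 3, 37), (16, Lyra, Vic, 1, 24), (16, Lyra, Vic, 1, 27), (16, Lyra, Vic, 1, 37), (16, Nova, Vic, 27, 24), (16, Nova, Vic, 27, 27), (16, Nova, Vic, 27, 37)}.
Apply σ_{qty < 34}; surviving tuples: {(15, Beta, Ada, 16, 18), (15, Beta, Ada, 16, 22), (15, Beta, Ada, 16, 23), (15, Delta, Rae, 19, 18), (15, Delta, Rae, 19, 22), (15, Delta, Rae, 19, 23), (15, Helix, Uma, 31, 18), (15, Helix, Uma, 31, 22), (15, Helix, Uma, 31, 23), (15, Vega, Dee, 17, 18), (15, Vega, Dee, 17, 22), (15, Vega, Dee, 17, 23), (16, Atlas, Bo, 40, 24), (16, Atlas, Bo, 40, 27), (16, Atlas, Vic, 31, 24), (16, Atlas, Vic, 31, 27), (16, Lyra, Ned, 3, 24), (16, Lyra, Ned, 3, 27), (16, Lyra, Vic, 1, 24), (16, Lyra, Vic, 1, 27), (16, Nova, Vic, 27, 24), (16, Nova, Vic, 27, 27)}
Projecting to sid, cname (15 duplicate(s) eliminated): {(15, Ada), (15, Dee), (15, Rae), (15, Uma), (16, Bo), (16, Ned), (16, Vic)}
Set difference of the two operands is {(15, Ada), (15, Rae), (16, Bo), (16, Ned), (16, Vic)}.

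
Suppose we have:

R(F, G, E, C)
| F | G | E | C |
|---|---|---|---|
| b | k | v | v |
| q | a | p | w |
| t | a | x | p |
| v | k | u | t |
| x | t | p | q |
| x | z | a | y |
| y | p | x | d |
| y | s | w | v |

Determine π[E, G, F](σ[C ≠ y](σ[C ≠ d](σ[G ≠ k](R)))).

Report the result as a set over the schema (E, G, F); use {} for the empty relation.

Selection G ≠ k: {(q, a, p, w), (t, a, x, p), (x, t, p, q), (x, z, a, y), (y, p, x, d), (y, s, w, v)}
Selection C ≠ d: {(q, a, p, w), (t, a, x, p), (x, t, p, q), (x, z, a, y), (y, s, w, v)}
Selection C ≠ y: {(q, a, p, w), (t, a, x, p), (x, t, p, q), (y, s, w, v)}
π_{E, G, F} gives {(p, a, q), (p, t, x), (w, s, y), (x, a, t)}.

{(p, a, q), (p, t, x), (w, s, y), (x, a, t)}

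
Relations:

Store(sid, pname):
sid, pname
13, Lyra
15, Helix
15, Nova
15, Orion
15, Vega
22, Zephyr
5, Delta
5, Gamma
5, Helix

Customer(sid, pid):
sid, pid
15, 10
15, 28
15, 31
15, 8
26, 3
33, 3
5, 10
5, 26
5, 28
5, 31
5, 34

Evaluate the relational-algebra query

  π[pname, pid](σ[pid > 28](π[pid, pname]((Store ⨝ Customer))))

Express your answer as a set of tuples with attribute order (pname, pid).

{(Delta, 31), (Delta, 34), (Gamma, 31), (Gamma, 34), (Helix, 31), (Helix, 34), (Nova, 31), (Orion, 31), (Vega, 31)}

Store ⋈ Customer (natural join on sid): {(15, Helix, 10), (15, Helix, 28), (15, Helix, 31), (15, Helix, 8), (15, Nova, 10), (15, Nova, 28), (15, Nova, 31), (15, Nova, 8), (15, Orion, 10), (15, Orion, 28), (15, Orion, 31), (15, Orion, 8), (15, Vega, 10), (15, Vega, 28), (15, Vega, 31), (15, Vega, 8), (5, Delta, 10), (5, Delta, 26), (5, Delta, 28), (5, Delta, 31), (5, Delta, 34), (5, Gamma, 10), (5, Gamma, 26), (5, Gamma, 28), (5, Gamma, 31), (5, Gamma, 34), (5, Helix, 10), (5, Helix, 26), (5, Helix, 28), (5, Helix, 31), (5, Helix, 34)}
Projecting to pid, pname (3 duplicate(s) eliminated): {(10, Delta), (10, Gamma), (10, Helix), (10, Nova), (10, Orion), (10, Vega), (26, Delta), (26, Gamma), (26, Helix), (28, Delta), (28, Gamma), (28, Helix), (28, Nova), (28, Orion), (28, Vega), (31, Delta), (31, Gamma), (31, Helix), (31, Nova), (31, Orion), (31, Vega), (34, Delta), (34, Gamma), (34, Helix), (8, Helix), (8, Nova), (8, Orion), (8, Vega)}
σ[pid > 28]: keep tuples satisfying pid > 28 → {(31, Delta), (31, Gamma), (31, Helix), (31, Nova), (31, Orion), (31, Vega), (34, Delta), (34, Gamma), (34, Helix)}
Projecting to pname, pid: {(Delta, 31), (Delta, 34), (Gamma, 31), (Gamma, 34), (Helix, 31), (Helix, 34), (Nova, 31), (Orion, 31), (Vega, 31)}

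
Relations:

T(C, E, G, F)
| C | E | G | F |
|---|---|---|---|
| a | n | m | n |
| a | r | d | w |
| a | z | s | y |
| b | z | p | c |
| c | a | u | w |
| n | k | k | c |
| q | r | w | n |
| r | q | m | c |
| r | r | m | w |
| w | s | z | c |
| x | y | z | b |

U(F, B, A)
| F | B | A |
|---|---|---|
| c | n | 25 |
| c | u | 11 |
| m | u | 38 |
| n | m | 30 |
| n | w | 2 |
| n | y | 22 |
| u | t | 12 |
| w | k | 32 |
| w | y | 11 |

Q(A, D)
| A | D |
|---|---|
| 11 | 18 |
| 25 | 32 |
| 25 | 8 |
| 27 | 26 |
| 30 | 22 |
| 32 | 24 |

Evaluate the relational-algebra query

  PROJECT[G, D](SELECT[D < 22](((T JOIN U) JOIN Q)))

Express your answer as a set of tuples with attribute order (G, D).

{(d, 18), (k, 18), (k, 8), (m, 18), (m, 8), (p, 18), (p, 8), (u, 18), (z, 18), (z, 8)}

Joining T and U on F yields {(a, n, m, n, m, 30), (a, n, m, n, w, 2), (a, n, m, n, y, 22), (a, r, d, w, k, 32), (a, r, d, w, y, 11), (b, z, p, c, n, 25), (b, z, p, c, u, 11), (c, a, u, w, k, 32), (c, a, u, w, y, 11), (n, k, k, c, n, 25), (n, k, k, c, u, 11), (q, r, w, n, m, 30), (q, r, w, n, w, 2), (q, r, w, n, y, 22), (r, q, m, c, n, 25), (r, q, m, c, u, 11), (r, r, m, w, k, 32), (r, r, m, w, y, 11), (w, s, z, c, n, 25), (w, s, z, c, u, 11)}.
Joining (T JOIN U) and Q on A yields {(a, n, m, n, m, 30, 22), (a, r, d, w, k, 32, 24), (a, r, d, w, y, 11, 18), (b, z, p, c, n, 25, 32), (b, z, p, c, n, 25, 8), (b, z, p, c, u, 11, 18), (c, a, u, w, k, 32, 24), (c, a, u, w, y, 11, 18), (n, k, k, c, n, 25, 32), (n, k, k, c, n, 25, 8), (n, k, k, c, u, 11, 18), (q, r, w, n, m, 30, 22), (r, q, m, c, n, 25, 32), (r, q, m, c, n, 25, 8), (r, q, m, c, u, 11, 18), (r, r, m, w, k, 32, 24), (r, r, m, w, y, 11, 18), (w, s, z, c, n, 25, 32), (w, s, z, c, n, 25, 8), (w, s, z, c, u, 11, 18)}.
σ[D < 22]: keep tuples satisfying D < 22 → {(a, r, d, w, y, 11, 18), (b, z, p, c, n, 25, 8), (b, z, p, c, u, 11, 18), (c, a, u, w, y, 11, 18), (n, k, k, c, n, 25, 8), (n, k, k, c, u, 11, 18), (r, q, m, c, n, 25, 8), (r, q, m, c, u, 11, 18), (r, r, m, w, y, 11, 18), (w, s, z, c, n, 25, 8), (w, s, z, c, u, 11, 18)}
π_{G, D} gives {(d, 18), (k, 18), (k, 8), (m, 18), (m, 8), (p, 18), (p, 8), (u, 18), (z, 18), (z, 8)} (1 duplicate(s) eliminated).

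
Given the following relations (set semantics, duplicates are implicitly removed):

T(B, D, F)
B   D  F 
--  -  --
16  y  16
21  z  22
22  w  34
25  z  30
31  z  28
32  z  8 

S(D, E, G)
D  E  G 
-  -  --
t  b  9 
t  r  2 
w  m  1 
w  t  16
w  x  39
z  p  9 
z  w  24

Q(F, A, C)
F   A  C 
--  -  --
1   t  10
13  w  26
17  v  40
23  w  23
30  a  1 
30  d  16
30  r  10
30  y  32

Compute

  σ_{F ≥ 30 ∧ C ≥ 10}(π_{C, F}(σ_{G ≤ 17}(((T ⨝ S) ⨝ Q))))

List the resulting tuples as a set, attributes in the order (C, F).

{(10, 30), (16, 30), (32, 30)}

Natural join on D: {(21, z, 22, p, 9), (21, z, 22, w, 24), (22, w, 34, m, 1), (22, w, 34, t, 16), (22, w, 34, x, 39), (25, z, 30, p, 9), (25, z, 30, w, 24), (31, z, 28, p, 9), (31, z, 28, w, 24), (32, z, 8, p, 9), (32, z, 8, w, 24)}
Natural join on F: {(25, z, 30, p, 9, a, 1), (25, z, 30, p, 9, d, 16), (25, z, 30, p, 9, r, 10), (25, z, 30, p, 9, y, 32), (25, z, 30, w, 24, a, 1), (25, z, 30, w, 24, d, 16), (25, z, 30, w, 24, r, 10), (25, z, 30, w, 24, y, 32)}
Selection G ≤ 17: {(25, z, 30, p, 9, a, 1), (25, z, 30, p, 9, d, 16), (25, z, 30, p, 9, r, 10), (25, z, 30, p, 9, y, 32)}
π_{C, F} gives {(1, 30), (10, 30), (16, 30), (32, 30)}.
Selection F ≥ 30 ∧ C ≥ 10: {(10, 30), (16, 30), (32, 30)}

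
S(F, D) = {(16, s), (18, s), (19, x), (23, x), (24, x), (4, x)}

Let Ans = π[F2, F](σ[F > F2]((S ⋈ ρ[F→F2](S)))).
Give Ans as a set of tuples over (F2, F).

ρ[F→F2]: schema becomes (F2, D); tuples unchanged.
Joining S and ρ[F→F2](S) on D yields {(16, s, 16), (16, s, 18), (18, s, 16), (18, s, 18), (19, x, 19), (19, x, 23), (19, x, 24), (19, x, 4), (23, x, 19), (23, x, 23), (23, x, 24), (23, x, 4), (24, x, 19), (24, x, 23), (24, x, 24), (24, x, 4), (4, x, 19), (4, x, 23), (4, x, 24), (4, x, 4)}.
Apply σ_{F > F2}; surviving tuples: {(18, s, 16), (19, x, 4), (23, x, 19), (23, x, 4), (24, x, 19), (24, x, 23), (24, x, 4)}
Projecting to F2, F: {(16, 18), (19, 23), (19, 24), (23, 24), (4, 19), (4, 23), (4, 24)}

{(16, 18), (19, 23), (19, 24), (23, 24), (4, 19), (4, 23), (4, 24)}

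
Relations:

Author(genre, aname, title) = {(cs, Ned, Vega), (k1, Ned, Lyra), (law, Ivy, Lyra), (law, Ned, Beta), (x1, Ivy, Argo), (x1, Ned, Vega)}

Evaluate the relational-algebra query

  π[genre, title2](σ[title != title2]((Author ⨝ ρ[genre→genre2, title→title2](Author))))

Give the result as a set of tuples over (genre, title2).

{(cs, Beta), (cs, Lyra), (k1, Beta), (k1, Vega), (law, Argo), (law, Lyra), (law, Vega), (x1, Beta), (x1, Lyra)}

ρ[genre→genre2, title→title2]: schema becomes (genre2, aname, title2); tuples unchanged.
Author ⋈ ρ[genre→genre2, title→title2](Author) (natural join on aname): {(cs, Ned, Vega, cs, Vega), (cs, Ned, Vega, k1, Lyra), (cs, Ned, Vega, law, Beta), (cs, Ned, Vega, x1, Vega), (k1, Ned, Lyra, cs, Vega), (k1, Ned, Lyra, k1, Lyra), (k1, Ned, Lyra, law, Beta), (k1, Ned, Lyra, x1, Vega), (law, Ivy, Lyra, law, Lyra), (law, Ivy, Lyra, x1, Argo), (law, Ned, Beta, cs, Vega), (law, Ned, Beta, k1, Lyra), (law, Ned, Beta, law, Beta), (law, Ned, Beta, x1, Vega), (x1, Ivy, Argo, law, Lyra), (x1, Ivy, Argo, x1, Argo), (x1, Ned, Vega, cs, Vega), (x1, Ned, Vega, k1, Lyra), (x1, Ned, Vega, law, Beta), (x1, Ned, Vega, x1, Vega)}
Apply σ_{title != title2}; surviving tuples: {(cs, Ned, Vega, k1, Lyra), (cs, Ned, Vega, law, Beta), (k1, Ned, Lyra, cs, Vega), (k1, Ned, Lyra, law, Beta), (k1, Ned, Lyra, x1, Vega), (law, Ivy, Lyra, x1, Argo), (law, Ned, Beta, cs, Vega), (law, Ned, Beta, k1, Lyra), (law, Ned, Beta, x1, Vega), (x1, Ivy, Argo, law, Lyra), (x1, Ned, Vega, k1, Lyra), (x1, Ned, Vega, law, Beta)}
π_{genre, title2} gives {(cs, Beta), (cs, Lyra), (k1, Beta), (k1, Vega), (law, Argo), (law, Lyra), (law, Vega), (x1, Beta), (x1, Lyra)} (3 duplicate(s) eliminated).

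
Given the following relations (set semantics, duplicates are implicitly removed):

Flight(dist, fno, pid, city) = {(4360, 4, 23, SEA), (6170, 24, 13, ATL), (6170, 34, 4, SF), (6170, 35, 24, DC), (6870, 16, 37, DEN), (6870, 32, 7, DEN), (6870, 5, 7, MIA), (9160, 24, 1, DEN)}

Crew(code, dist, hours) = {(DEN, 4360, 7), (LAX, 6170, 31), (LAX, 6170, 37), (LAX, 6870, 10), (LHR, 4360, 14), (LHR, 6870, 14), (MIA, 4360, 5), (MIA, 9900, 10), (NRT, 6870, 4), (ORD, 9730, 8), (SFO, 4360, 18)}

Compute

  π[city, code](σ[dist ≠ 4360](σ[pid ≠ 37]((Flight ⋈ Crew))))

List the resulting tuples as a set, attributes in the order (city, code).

{(ATL, LAX), (DC, LAX), (DEN, LAX), (DEN, LHR), (DEN, NRT), (MIA, LAX), (MIA, LHR), (MIA, NRT), (SF, LAX)}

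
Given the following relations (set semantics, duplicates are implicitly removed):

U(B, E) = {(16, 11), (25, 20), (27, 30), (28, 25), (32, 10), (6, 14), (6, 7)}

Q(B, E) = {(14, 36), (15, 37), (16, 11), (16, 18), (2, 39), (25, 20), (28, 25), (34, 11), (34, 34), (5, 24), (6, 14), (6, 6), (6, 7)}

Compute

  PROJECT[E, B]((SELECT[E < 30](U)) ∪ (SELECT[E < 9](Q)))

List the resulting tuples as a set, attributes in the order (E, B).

{(10, 32), (11, 16), (14, 6), (20, 25), (25, 28), (6, 6), (7, 6)}

σ[E < 30]: keep tuples satisfying E < 30 → {(16, 11), (25, 20), (28, 25), (32, 10), (6, 14), (6, 7)}
σ[E < 9]: keep tuples satisfying E < 9 → {(6, 6), (6, 7)}
Union: {(16, 11), (25, 20), (28, 25), (32, 10), (6, 14), (6, 7)} with {(6, 6), (6, 7)} → {(16, 11), (25, 20), (28, 25), (32, 10), (6, 14), (6, 6), (6, 7)}
π_{E, B} gives {(10, 32), (11, 16), (14, 6), (20, 25), (25, 28), (6, 6), (7, 6)}.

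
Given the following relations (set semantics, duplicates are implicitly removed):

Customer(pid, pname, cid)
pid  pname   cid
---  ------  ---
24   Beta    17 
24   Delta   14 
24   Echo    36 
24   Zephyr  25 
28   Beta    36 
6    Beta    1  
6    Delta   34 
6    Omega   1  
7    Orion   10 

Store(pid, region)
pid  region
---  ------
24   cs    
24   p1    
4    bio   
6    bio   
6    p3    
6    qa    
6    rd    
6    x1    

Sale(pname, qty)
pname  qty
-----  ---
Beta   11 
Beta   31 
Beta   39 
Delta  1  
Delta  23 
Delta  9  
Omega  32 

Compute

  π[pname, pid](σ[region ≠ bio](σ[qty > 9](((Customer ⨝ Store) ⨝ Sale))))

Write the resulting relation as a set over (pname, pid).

Joining Customer and Store on pid yields {(24, Beta, 17, cs), (24, Beta, 17, p1), (24, Delta, 14, cs), (24, Delta, 14, p1), (24, Echo, 36, cs), (24, Echo, 36, p1), (24, Zephyr, 25, cs), (24, Zephyr, 25, p1), (6, Beta, 1, bio), (6, Beta, 1, p3), (6, Beta, 1, qa), (6, Beta, 1, rd), (6, Beta, 1, x1), (6, Delta, 34, bio), (6, Delta, 34, p3), (6, Delta, 34, qa), (6, Delta, 34, rd), (6, Delta, 34, x1), (6, Omega, 1, bio), (6, Omega, 1, p3), (6, Omega, 1, qa), (6, Omega, 1, rd), (6, Omega, 1, x1)}.
Joining (Customer ⨝ Store) and Sale on pname yields {(24, Beta, 17, cs, 11), (24, Beta, 17, cs, 31), (24, Beta, 17, cs, 39), (24, Beta, 17, p1, 11), (24, Beta, 17, p1, 31), (24, Beta, 17, p1, 39), (24, Delta, 14, cs, 1), (24, Delta, 14, cs, 23), (24, Delta, 14, cs, 9), (24, Delta, 14, p1, 1), (24, Delta, 14, p1, 23), (24, Delta, 14, p1, 9), (6, Beta, 1, bio, 11), (6, Beta, 1, bio, 31), (6, Beta, 1, bio, 39), (6, Beta, 1, p3, 11), (6, Beta, 1, p3, 31), (6, Beta, 1, p3, 39), (6, Beta, 1, qa, 11), (6, Beta, 1, qa, 31), (6, Beta, 1, qa, 39), (6, Beta, 1, rd, 11), (6, Beta, 1, rd, 31), (6, Beta, 1, rd, 39), (6, Beta, 1, x1, 11), (6, Beta, 1, x1, 31), (6, Beta, 1, x1, 39), (6, Delta, 34, bio, 1), (6, Delta, 34, bio, 23), (6, Delta, 34, bio, 9), (6, Delta, 34, p3, 1), (6, Delta, 34, p3, 23), (6, Delta, 34, p3, 9), (6, Delta, 34, qa, 1), (6, Delta, 34, qa, 23), (6, Delta, 34, qa, 9), (6, Delta, 34, rd, 1), (6, Delta, 34, rd, 23), (6, Delta, 34, rd, 9), (6, Delta, 34, x1, 1), (6, Delta, 34, x1, 23), (6, Delta, 34, x1, 9), (6, Omega, 1, bio, 32), (6, Omega, 1, p3, 32), (6, Omega, 1, qa, 32), (6, Omega, 1, rd, 32), (6, Omega, 1, x1, 32)}.
Selection qty > 9: {(24, Beta, 17, cs, 11), (24, Beta, 17, cs, 31), (24, Beta, 17, cs, 39), (24, Beta, 17, p1, 11), (24, Beta, 17, p1, 31), (24, Beta, 17, p1, 39), (24, Delta, 14, cs, 23), (24, Delta, 14, p1, 23), (6, Beta, 1, bio, 11), (6, Beta, 1, bio, 31), (6, Beta, 1, bio, 39), (6, Beta, 1, p3, 11), (6, Beta, 1, p3, 31), (6, Beta, 1, p3, 39), (6, Beta, 1, qa, 11), (6, Beta, 1, qa, 31), (6, Beta, 1, qa, 39), (6, Beta, 1, rd, 11), (6, Beta, 1, rd, 31), (6, Beta, 1, rd, 39), (6, Beta, 1, x1, 11), (6, Beta, 1, x1, 31), (6, Beta, 1, x1, 39), (6, Delta, 34, bio, 23), (6, Delta, 34, p3, 23), (6, Delta, 34, qa, 23), (6, Delta, 34, rd, 23), (6, Delta, 34, x1, 23), (6, Omega, 1, bio, 32), (6, Omega, 1, p3, 32), (6, Omega, 1, qa, 32), (6, Omega, 1, rd, 32), (6, Omega, 1, x1, 32)}
Selection region ≠ bio: {(24, Beta, 17, cs, 11), (24, Beta, 17, cs, 31), (24, Beta, 17, cs, 39), (24, Beta, 17, p1, 11), (24, Beta, 17, p1, 31), (24, Beta, 17, p1, 39), (24, Delta, 14, cs, 23), (24, Delta, 14, p1, 23), (6, Beta, 1, p3, 11), (6, Beta, 1, p3, 31), (6, Beta, 1, p3, 39), (6, Beta, 1, qa, 11), (6, Beta, 1, qa, 31), (6, Beta, 1, qa, 39), (6, Beta, 1, rd, 11), (6, Beta, 1, rd, 31), (6, Beta, 1, rd, 39), (6, Beta, 1, x1, 11), (6, Beta, 1, x1, 31), (6, Beta, 1, x1, 39), (6, Delta, 34, p3, 23), (6, Delta, 34, qa, 23), (6, Delta, 34, rd, 23), (6, Delta, 34, x1, 23), (6, Omega, 1, p3, 32), (6, Omega, 1, qa, 32), (6, Omega, 1, rd, 32), (6, Omega, 1, x1, 32)}
π[pname, pid]: project onto (pname, pid) (23 duplicate(s) eliminated) → {(Beta, 24), (Beta, 6), (Delta, 24), (Delta, 6), (Omega, 6)}

{(Beta, 24), (Beta, 6), (Delta, 24), (Delta, 6), (Omega, 6)}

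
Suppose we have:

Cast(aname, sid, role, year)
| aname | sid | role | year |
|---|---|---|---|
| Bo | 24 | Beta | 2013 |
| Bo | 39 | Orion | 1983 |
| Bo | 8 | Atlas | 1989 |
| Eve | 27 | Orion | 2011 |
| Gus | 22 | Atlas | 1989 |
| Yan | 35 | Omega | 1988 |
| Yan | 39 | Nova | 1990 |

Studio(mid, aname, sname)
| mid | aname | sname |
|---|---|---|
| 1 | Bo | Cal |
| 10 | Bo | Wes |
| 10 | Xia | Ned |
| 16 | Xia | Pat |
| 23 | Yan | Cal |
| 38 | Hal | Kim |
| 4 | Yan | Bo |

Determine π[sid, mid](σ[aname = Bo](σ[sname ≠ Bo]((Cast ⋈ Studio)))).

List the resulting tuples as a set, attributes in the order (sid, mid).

{(24, 1), (24, 10), (39, 1), (39, 10), (8, 1), (8, 10)}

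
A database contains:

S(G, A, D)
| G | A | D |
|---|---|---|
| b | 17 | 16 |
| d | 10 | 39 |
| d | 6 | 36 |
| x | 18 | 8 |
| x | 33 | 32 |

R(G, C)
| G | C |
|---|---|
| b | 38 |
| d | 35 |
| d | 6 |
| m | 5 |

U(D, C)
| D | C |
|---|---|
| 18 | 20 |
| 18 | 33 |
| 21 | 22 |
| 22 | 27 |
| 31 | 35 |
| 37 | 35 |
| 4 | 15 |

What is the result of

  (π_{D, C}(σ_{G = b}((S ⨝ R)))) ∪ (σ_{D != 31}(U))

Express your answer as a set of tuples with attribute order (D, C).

Joining S and R on G yields {(b, 17, 16, 38), (d, 10, 39, 35), (d, 10, 39, 6), (d, 6, 36, 35), (d, 6, 36, 6)}.
Apply σ_{G = b}; surviving tuples: {(b, 17, 16, 38)}
π[D, C]: project onto (D, C) → {(16, 38)}
Apply σ_{D != 31}; surviving tuples: {(18, 20), (18, 33), (21, 22), (22, 27), (37, 35), (4, 15)}
Taking the union: {(16, 38), (18, 20), (18, 33), (21, 22), (22, 27), (37, 35), (4, 15)}

{(16, 38), (18, 20), (18, 33), (21, 22), (22, 27), (37, 35), (4, 15)}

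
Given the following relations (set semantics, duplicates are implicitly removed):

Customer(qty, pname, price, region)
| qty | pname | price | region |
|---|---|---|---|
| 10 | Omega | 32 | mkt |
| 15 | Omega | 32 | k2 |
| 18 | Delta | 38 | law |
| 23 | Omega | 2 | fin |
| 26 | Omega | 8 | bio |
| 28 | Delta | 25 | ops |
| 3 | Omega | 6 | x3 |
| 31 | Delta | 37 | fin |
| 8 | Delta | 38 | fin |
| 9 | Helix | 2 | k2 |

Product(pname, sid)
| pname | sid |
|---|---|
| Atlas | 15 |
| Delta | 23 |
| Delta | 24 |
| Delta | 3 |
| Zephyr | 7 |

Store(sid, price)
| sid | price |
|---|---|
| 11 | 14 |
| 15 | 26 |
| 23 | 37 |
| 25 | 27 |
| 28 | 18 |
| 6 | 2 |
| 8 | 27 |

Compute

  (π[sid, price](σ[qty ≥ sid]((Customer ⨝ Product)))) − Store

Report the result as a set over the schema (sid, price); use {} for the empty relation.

{(23, 25), (24, 25), (24, 37), (3, 25), (3, 37), (3, 38)}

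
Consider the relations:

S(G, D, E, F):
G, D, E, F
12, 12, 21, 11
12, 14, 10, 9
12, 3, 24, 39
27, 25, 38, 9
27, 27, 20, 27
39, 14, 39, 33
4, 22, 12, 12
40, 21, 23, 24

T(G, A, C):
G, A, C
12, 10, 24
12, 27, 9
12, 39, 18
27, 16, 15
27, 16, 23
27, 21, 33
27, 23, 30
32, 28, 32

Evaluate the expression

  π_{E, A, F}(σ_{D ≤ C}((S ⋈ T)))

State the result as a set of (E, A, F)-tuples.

Natural join on G: {(12, 12, 21, 11, 10, 24), (12, 12, 21, 11, 27, 9), (12, 12, 21, 11, 39, 18), (12, 14, 10, 9, 10, 24), (12, 14, 10, 9, 27, 9), (12, 14, 10, 9, 39, 18), (12, 3, 24, 39, 10, 24), (12, 3, 24, 39, 27, 9), (12, 3, 24, 39, 39, 18), (27, 25, 38, 9, 16, 15), (27, 25, 38, 9, 16, 23), (27, 25, 38, 9, 21, 33), (27, 25, 38, 9, 23, 30), (27, 27, 20, 27, 16, 15), (27, 27, 20, 27, 16, 23), (27, 27, 20, 27, 21, 33), (27, 27, 20, 27, 23, 30)}
Apply σ_{D ≤ C}; surviving tuples: {(12, 12, 21, 11, 10, 24), (12, 12, 21, 11, 39, 18), (12, 14, 10, 9, 10, 24), (12, 14, 10, 9, 39, 18), (12, 3, 24, 39, 10, 24), (12, 3, 24, 39, 27, 9), (12, 3, 24, 39, 39, 18), (27, 25, 38, 9, 21, 33), (27, 25, 38, 9, 23, 30), (27, 27, 20, 27, 21, 33), (27, 27, 20, 27, 23, 30)}
Projecting to E, A, F: {(10, 10, 9), (10, 39, 9), (20, 21, 27), (20, 23, 27), (21, 10, 11), (21, 39, 11), (24, 10, 39), (24, 27, 39), (24, 39, 39), (38, 21, 9), (38, 23, 9)}

{(10, 10, 9), (10, 39, 9), (20, 21, 27), (20, 23, 27), (21, 10, 11), (21, 39, 11), (24, 10, 39), (24, 27, 39), (24, 39, 39), (38, 21, 9), (38, 23, 9)}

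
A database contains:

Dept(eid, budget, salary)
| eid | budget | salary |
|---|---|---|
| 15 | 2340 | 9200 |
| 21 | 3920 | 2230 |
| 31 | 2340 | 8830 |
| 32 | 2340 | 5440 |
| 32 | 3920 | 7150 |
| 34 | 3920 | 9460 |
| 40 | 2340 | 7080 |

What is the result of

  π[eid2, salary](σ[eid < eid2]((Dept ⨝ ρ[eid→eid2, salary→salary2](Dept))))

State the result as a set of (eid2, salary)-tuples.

{(31, 9200), (32, 2230), (32, 8830), (32, 9200), (34, 2230), (34, 7150), (40, 5440), (40, 8830), (40, 9200)}

ρ[eid→eid2, salary→salary2]: schema becomes (eid2, budget, salary2); tuples unchanged.
Natural join on budget: {(15, 2340, 9200, 15, 9200), (15, 2340, 9200, 31, 8830), (15, 2340, 9200, 32, 5440), (15, 2340, 9200, 40, 7080), (21, 3920, 2230, 21, 2230), (21, 3920, 2230, 32, 7150), (21, 3920, 2230, 34, 9460), (31, 2340, 8830, 15, 9200), (31, 2340, 8830, 31, 8830), (31, 2340, 8830, 32, 5440), (31, 2340, 8830, 40, 7080), (32, 2340, 5440, 15, 9200), (32, 2340, 5440, 31, 8830), (32, 2340, 5440, 32, 5440), (32, 2340, 5440, 40, 7080), (32, 3920, 7150, 21, 2230), (32, 3920, 7150, 32, 7150), (32, 3920, 7150, 34, 9460), (34, 3920, 9460, 21, 2230), (34, 3920, 9460, 32, 7150), (34, 3920, 9460, 34, 9460), (40, 2340, 7080, 15, 9200), (40, 2340, 7080, 31, 8830), (40, 2340, 7080, 32, 5440), (40, 2340, 7080, 40, 7080)}
Selection eid < eid2: {(15, 2340, 9200, 31, 8830), (15, 2340, 9200, 32, 5440), (15, 2340, 9200, 40, 7080), (21, 3920, 2230, 32, 7150), (21, 3920, 2230, 34, 9460), (31, 2340, 8830, 32, 5440), (31, 2340, 8830, 40, 7080), (32, 2340, 5440, 40, 7080), (32, 3920, 7150, 34, 9460)}
Projecting to eid2, salary: {(31, 9200), (32, 2230), (32, 8830), (32, 9200), (34, 2230), (34, 7150), (40, 5440), (40, 8830), (40, 9200)}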